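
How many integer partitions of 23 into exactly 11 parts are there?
p(23, 11 parts) = 76

Partitions of n into exactly k parts are in bijection with partitions of n − k into at most k parts (subtract 1 from each part). So p(23, exactly 11) = p(12, parts ≤ 11). Computing via the recurrence p(m, j) = p(m, j−1) + p(m−j, j) gives 76.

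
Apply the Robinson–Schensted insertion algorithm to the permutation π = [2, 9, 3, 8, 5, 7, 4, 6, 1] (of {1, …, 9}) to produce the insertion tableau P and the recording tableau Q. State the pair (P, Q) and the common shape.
P = [1, 3, 4, 6] / [2, 7] / [5] / [8] / [9];  Q = [1, 2, 4, 6] / [3, 8] / [5] / [7] / [9];  common shape = (4, 2, 1, 1, 1)

Row-insert the values π_1, π_2, … into P one at a time, bumping the leftmost entry strictly greater than the inserted value down to the next row. The recording tableau Q records, in position (i, j), the step at which that cell was added to P.
  Insert 2 (step 1): P = [2];  Q = [1]
  Insert 9 (step 2): P = [2, 9];  Q = [1, 2]
  Insert 3 (step 3): P = [2, 3] / [9];  Q = [1, 2] / [3]
  Insert 8 (step 4): P = [2, 3, 8] / [9];  Q = [1, 2, 4] / [3]
  Insert 5 (step 5): P = [2, 3, 5] / [8] / [9];  Q = [1, 2, 4] / [3] / [5]
  Insert 7 (step 6): P = [2, 3, 5, 7] / [8] / [9];  Q = [1, 2, 4, 6] / [3] / [5]
  Insert 4 (step 7): P = [2, 3, 4, 7] / [5] / [8] / [9];  Q = [1, 2, 4, 6] / [3] / [5] / [7]
  Insert 6 (step 8): P = [2, 3, 4, 6] / [5, 7] / [8] / [9];  Q = [1, 2, 4, 6] / [3, 8] / [5] / [7]
  Insert 1 (step 9): P = [1, 3, 4, 6] / [2, 7] / [5] / [8] / [9];  Q = [1, 2, 4, 6] / [3, 8] / [5] / [7] / [9]
Final shape: (4, 2, 1, 1, 1).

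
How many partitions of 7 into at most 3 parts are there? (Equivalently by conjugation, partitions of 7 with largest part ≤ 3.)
p(7, parts ≤ 3) = 8

Partitions of 7 with all parts ≤ 3: 3+3+1, 3+2+2, 3+2+1+1, 3+1+1+1+1, 2+2+2+1, 2+2+1+1+1, 2+1+1+1+1+1, 1+1+1+1+1+1+1. Count = 8.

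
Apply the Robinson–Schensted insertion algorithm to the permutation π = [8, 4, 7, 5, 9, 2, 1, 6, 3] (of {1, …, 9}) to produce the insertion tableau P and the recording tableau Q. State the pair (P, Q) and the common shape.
P = [1, 3, 6] / [2, 5] / [4, 9] / [7] / [8];  Q = [1, 3, 5] / [2, 8] / [4, 9] / [6] / [7];  common shape = (3, 2, 2, 1, 1)

Row-insert the values π_1, π_2, … into P one at a time, bumping the leftmost entry strictly greater than the inserted value down to the next row. The recording tableau Q records, in position (i, j), the step at which that cell was added to P.
  Insert 8 (step 1): P = [8];  Q = [1]
  Insert 4 (step 2): P = [4] / [8];  Q = [1] / [2]
  Insert 7 (step 3): P = [4, 7] / [8];  Q = [1, 3] / [2]
  Insert 5 (step 4): P = [4, 5] / [7] / [8];  Q = [1, 3] / [2] / [4]
  Insert 9 (step 5): P = [4, 5, 9] / [7] / [8];  Q = [1, 3, 5] / [2] / [4]
  Insert 2 (step 6): P = [2, 5, 9] / [4] / [7] / [8];  Q = [1, 3, 5] / [2] / [4] / [6]
  Insert 1 (step 7): P = [1, 5, 9] / [2] / [4] / [7] / [8];  Q = [1, 3, 5] / [2] / [4] / [6] / [7]
  Insert 6 (step 8): P = [1, 5, 6] / [2, 9] / [4] / [7] / [8];  Q = [1, 3, 5] / [2, 8] / [4] / [6] / [7]
  Insert 3 (step 9): P = [1, 3, 6] / [2, 5] / [4, 9] / [7] / [8];  Q = [1, 3, 5] / [2, 8] / [4, 9] / [6] / [7]
Final shape: (3, 2, 2, 1, 1).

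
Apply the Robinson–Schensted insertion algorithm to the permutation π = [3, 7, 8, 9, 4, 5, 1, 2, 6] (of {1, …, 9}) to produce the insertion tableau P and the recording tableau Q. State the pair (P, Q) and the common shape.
P = [1, 2, 5, 6] / [3, 4, 9] / [7, 8];  Q = [1, 2, 3, 4] / [5, 6, 9] / [7, 8];  common shape = (4, 3, 2)

Row-insert the values π_1, π_2, … into P one at a time, bumping the leftmost entry strictly greater than the inserted value down to the next row. The recording tableau Q records, in position (i, j), the step at which that cell was added to P.
  Insert 3 (step 1): P = [3];  Q = [1]
  Insert 7 (step 2): P = [3, 7];  Q = [1, 2]
  Insert 8 (step 3): P = [3, 7, 8];  Q = [1, 2, 3]
  Insert 9 (step 4): P = [3, 7, 8, 9];  Q = [1, 2, 3, 4]
  Insert 4 (step 5): P = [3, 4, 8, 9] / [7];  Q = [1, 2, 3, 4] / [5]
  Insert 5 (step 6): P = [3, 4, 5, 9] / [7, 8];  Q = [1, 2, 3, 4] / [5, 6]
  Insert 1 (step 7): P = [1, 4, 5, 9] / [3, 8] / [7];  Q = [1, 2, 3, 4] / [5, 6] / [7]
  Insert 2 (step 8): P = [1, 2, 5, 9] / [3, 4] / [7, 8];  Q = [1, 2, 3, 4] / [5, 6] / [7, 8]
  Insert 6 (step 9): P = [1, 2, 5, 6] / [3, 4, 9] / [7, 8];  Q = [1, 2, 3, 4] / [5, 6, 9] / [7, 8]
Final shape: (4, 3, 2).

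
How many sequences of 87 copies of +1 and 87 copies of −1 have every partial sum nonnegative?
C_87 = 16435314834665426797069144960762886143367590394940

These ballot sequences are counted by the Catalan number C_n = (1/(n + 1)) · C(2n, n). For n = 87: C_87 = (1/88) · C(174, 87) = 1446307705450557558142084756547133980616347954754720/88 = 16435314834665426797069144960762886143367590394940.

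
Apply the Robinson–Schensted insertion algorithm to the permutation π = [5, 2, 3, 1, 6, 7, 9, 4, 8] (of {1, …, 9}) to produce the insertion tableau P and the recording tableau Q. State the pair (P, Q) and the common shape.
P = [1, 3, 4, 7, 8] / [2, 6, 9] / [5];  Q = [1, 3, 5, 6, 7] / [2, 8, 9] / [4];  common shape = (5, 3, 1)

Row-insert the values π_1, π_2, … into P one at a time, bumping the leftmost entry strictly greater than the inserted value down to the next row. The recording tableau Q records, in position (i, j), the step at which that cell was added to P.
  Insert 5 (step 1): P = [5];  Q = [1]
  Insert 2 (step 2): P = [2] / [5];  Q = [1] / [2]
  Insert 3 (step 3): P = [2, 3] / [5];  Q = [1, 3] / [2]
  Insert 1 (step 4): P = [1, 3] / [2] / [5];  Q = [1, 3] / [2] / [4]
  Insert 6 (step 5): P = [1, 3, 6] / [2] / [5];  Q = [1, 3, 5] / [2] / [4]
  Insert 7 (step 6): P = [1, 3, 6, 7] / [2] / [5];  Q = [1, 3, 5, 6] / [2] / [4]
  Insert 9 (step 7): P = [1, 3, 6, 7, 9] / [2] / [5];  Q = [1, 3, 5, 6, 7] / [2] / [4]
  Insert 4 (step 8): P = [1, 3, 4, 7, 9] / [2, 6] / [5];  Q = [1, 3, 5, 6, 7] / [2, 8] / [4]
  Insert 8 (step 9): P = [1, 3, 4, 7, 8] / [2, 6, 9] / [5];  Q = [1, 3, 5, 6, 7] / [2, 8, 9] / [4]
Final shape: (5, 3, 1).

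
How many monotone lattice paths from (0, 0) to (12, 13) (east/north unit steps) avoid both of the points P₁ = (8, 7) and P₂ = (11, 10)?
Number of paths = 2952886

Inclusion–exclusion. Total paths: C(25, 12) = 5200300. Through P₁: C(15, 8)·C(10, 4) = 1351350. Through P₂: C(21, 11)·C(4, 1) = 1410864. Since P₁ is strictly southwest of P₂, a monotone path through both must visit P₁ then P₂; paths through both = C(15, 8)·C(6, 3)·C(4, 1) = 514800. Avoid both = 5200300 − 1351350 − 1410864 + 514800 = 2952886.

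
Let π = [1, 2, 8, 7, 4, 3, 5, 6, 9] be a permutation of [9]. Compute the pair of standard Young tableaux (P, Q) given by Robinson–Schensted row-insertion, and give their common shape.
P = [1, 2, 3, 5, 6, 9] / [4] / [7] / [8];  Q = [1, 2, 3, 7, 8, 9] / [4] / [5] / [6];  common shape = (6, 1, 1, 1)

Row-insert the values π_1, π_2, … into P one at a time, bumping the leftmost entry strictly greater than the inserted value down to the next row. The recording tableau Q records, in position (i, j), the step at which that cell was added to P.
  Insert 1 (step 1): P = [1];  Q = [1]
  Insert 2 (step 2): P = [1, 2];  Q = [1, 2]
  Insert 8 (step 3): P = [1, 2, 8];  Q = [1, 2, 3]
  Insert 7 (step 4): P = [1, 2, 7] / [8];  Q = [1, 2, 3] / [4]
  Insert 4 (step 5): P = [1, 2, 4] / [7] / [8];  Q = [1, 2, 3] / [4] / [5]
  Insert 3 (step 6): P = [1, 2, 3] / [4] / [7] / [8];  Q = [1, 2, 3] / [4] / [5] / [6]
  Insert 5 (step 7): P = [1, 2, 3, 5] / [4] / [7] / [8];  Q = [1, 2, 3, 7] / [4] / [5] / [6]
  Insert 6 (step 8): P = [1, 2, 3, 5, 6] / [4] / [7] / [8];  Q = [1, 2, 3, 7, 8] / [4] / [5] / [6]
  Insert 9 (step 9): P = [1, 2, 3, 5, 6, 9] / [4] / [7] / [8];  Q = [1, 2, 3, 7, 8, 9] / [4] / [5] / [6]
Final shape: (6, 1, 1, 1).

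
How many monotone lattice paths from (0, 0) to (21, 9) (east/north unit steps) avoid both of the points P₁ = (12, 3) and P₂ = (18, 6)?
Number of paths = 10102355

Inclusion–exclusion. Total paths: C(30, 21) = 14307150. Through P₁: C(15, 12)·C(15, 9) = 2277275. Through P₂: C(24, 18)·C(6, 3) = 2691920. Since P₁ is strictly southwest of P₂, a monotone path through both must visit P₁ then P₂; paths through both = C(15, 12)·C(9, 6)·C(6, 3) = 764400. Avoid both = 14307150 − 2277275 − 2691920 + 764400 = 10102355.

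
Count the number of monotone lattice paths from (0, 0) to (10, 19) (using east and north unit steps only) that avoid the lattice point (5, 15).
Number of paths = 18076506

Total paths from (0, 0) to (10, 19): C(29, 10) = 20030010. Paths through (5, 15): (paths (0, 0) → (5, 15)) × (paths (5, 15) → (10, 19)) = C(20, 5) · C(9, 5) = 15504 · 126 = 1953504. Avoidance count = 20030010 − 1953504 = 18076506.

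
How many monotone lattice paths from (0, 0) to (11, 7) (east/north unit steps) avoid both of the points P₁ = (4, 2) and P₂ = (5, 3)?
Number of paths = 14484

Inclusion–exclusion. Total paths: C(18, 11) = 31824. Through P₁: C(6, 4)·C(12, 7) = 11880. Through P₂: C(8, 5)·C(10, 6) = 11760. Since P₁ is strictly southwest of P₂, a monotone path through both must visit P₁ then P₂; paths through both = C(6, 4)·C(2, 1)·C(10, 6) = 6300. Avoid both = 31824 − 11880 − 11760 + 6300 = 14484.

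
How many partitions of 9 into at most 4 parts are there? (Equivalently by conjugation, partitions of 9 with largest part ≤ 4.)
p(9, parts ≤ 4) = 18

Partitions of 9 with all parts ≤ 4: 4+4+1, 4+3+2, 4+3+1+1, 4+2+2+1, 4+2+1+1+1, 4+1+1+1+1+1, 3+3+3, 3+3+2+1, 3+3+1+1+1, 3+2+2+2, 3+2+2+1+1, 3+2+1+1+1+1, 3+1+1+1+1+1+1, 2+2+2+2+1, 2+2+2+1+1+1, 2+2+1+1+1+1+1, 2+1+1+1+1+1+1+1, 1+1+1+1+1+1+1+1+1. Count = 18.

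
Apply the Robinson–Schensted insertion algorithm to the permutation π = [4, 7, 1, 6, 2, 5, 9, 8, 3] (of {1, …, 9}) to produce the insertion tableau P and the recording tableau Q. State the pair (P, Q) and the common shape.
P = [1, 2, 3, 8] / [4, 5, 9] / [6] / [7];  Q = [1, 2, 6, 7] / [3, 4, 8] / [5] / [9];  common shape = (4, 3, 1, 1)

Row-insert the values π_1, π_2, … into P one at a time, bumping the leftmost entry strictly greater than the inserted value down to the next row. The recording tableau Q records, in position (i, j), the step at which that cell was added to P.
  Insert 4 (step 1): P = [4];  Q = [1]
  Insert 7 (step 2): P = [4, 7];  Q = [1, 2]
  Insert 1 (step 3): P = [1, 7] / [4];  Q = [1, 2] / [3]
  Insert 6 (step 4): P = [1, 6] / [4, 7];  Q = [1, 2] / [3, 4]
  Insert 2 (step 5): P = [1, 2] / [4, 6] / [7];  Q = [1, 2] / [3, 4] / [5]
  Insert 5 (step 6): P = [1, 2, 5] / [4, 6] / [7];  Q = [1, 2, 6] / [3, 4] / [5]
  Insert 9 (step 7): P = [1, 2, 5, 9] / [4, 6] / [7];  Q = [1, 2, 6, 7] / [3, 4] / [5]
  Insert 8 (step 8): P = [1, 2, 5, 8] / [4, 6, 9] / [7];  Q = [1, 2, 6, 7] / [3, 4, 8] / [5]
  Insert 3 (step 9): P = [1, 2, 3, 8] / [4, 5, 9] / [6] / [7];  Q = [1, 2, 6, 7] / [3, 4, 8] / [5] / [9]
Final shape: (4, 3, 1, 1).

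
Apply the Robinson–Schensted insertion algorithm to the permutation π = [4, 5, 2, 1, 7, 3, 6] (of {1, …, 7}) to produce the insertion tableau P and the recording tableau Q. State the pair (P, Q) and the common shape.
P = [1, 3, 6] / [2, 5, 7] / [4];  Q = [1, 2, 5] / [3, 6, 7] / [4];  common shape = (3, 3, 1)

Row-insert the values π_1, π_2, … into P one at a time, bumping the leftmost entry strictly greater than the inserted value down to the next row. The recording tableau Q records, in position (i, j), the step at which that cell was added to P.
  Insert 4 (step 1): P = [4];  Q = [1]
  Insert 5 (step 2): P = [4, 5];  Q = [1, 2]
  Insert 2 (step 3): P = [2, 5] / [4];  Q = [1, 2] / [3]
  Insert 1 (step 4): P = [1, 5] / [2] / [4];  Q = [1, 2] / [3] / [4]
  Insert 7 (step 5): P = [1, 5, 7] / [2] / [4];  Q = [1, 2, 5] / [3] / [4]
  Insert 3 (step 6): P = [1, 3, 7] / [2, 5] / [4];  Q = [1, 2, 5] / [3, 6] / [4]
  Insert 6 (step 7): P = [1, 3, 6] / [2, 5, 7] / [4];  Q = [1, 2, 5] / [3, 6, 7] / [4]
Final shape: (3, 3, 1).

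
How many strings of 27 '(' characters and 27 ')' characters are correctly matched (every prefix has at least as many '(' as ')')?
C_27 = 69533550916004

These balanced parentheses are counted by the Catalan number C_n = (1/(n + 1)) · C(2n, n). For n = 27: C_27 = (1/28) · C(54, 27) = 1946939425648112/28 = 69533550916004.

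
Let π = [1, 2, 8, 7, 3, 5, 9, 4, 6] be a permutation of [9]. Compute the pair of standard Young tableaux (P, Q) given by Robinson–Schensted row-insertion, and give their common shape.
P = [1, 2, 3, 4, 6] / [5, 9] / [7] / [8];  Q = [1, 2, 3, 6, 7] / [4, 9] / [5] / [8];  common shape = (5, 2, 1, 1)

Row-insert the values π_1, π_2, … into P one at a time, bumping the leftmost entry strictly greater than the inserted value down to the next row. The recording tableau Q records, in position (i, j), the step at which that cell was added to P.
  Insert 1 (step 1): P = [1];  Q = [1]
  Insert 2 (step 2): P = [1, 2];  Q = [1, 2]
  Insert 8 (step 3): P = [1, 2, 8];  Q = [1, 2, 3]
  Insert 7 (step 4): P = [1, 2, 7] / [8];  Q = [1, 2, 3] / [4]
  Insert 3 (step 5): P = [1, 2, 3] / [7] / [8];  Q = [1, 2, 3] / [4] / [5]
  Insert 5 (step 6): P = [1, 2, 3, 5] / [7] / [8];  Q = [1, 2, 3, 6] / [4] / [5]
  Insert 9 (step 7): P = [1, 2, 3, 5, 9] / [7] / [8];  Q = [1, 2, 3, 6, 7] / [4] / [5]
  Insert 4 (step 8): P = [1, 2, 3, 4, 9] / [5] / [7] / [8];  Q = [1, 2, 3, 6, 7] / [4] / [5] / [8]
  Insert 6 (step 9): P = [1, 2, 3, 4, 6] / [5, 9] / [7] / [8];  Q = [1, 2, 3, 6, 7] / [4, 9] / [5] / [8]
Final shape: (5, 2, 1, 1).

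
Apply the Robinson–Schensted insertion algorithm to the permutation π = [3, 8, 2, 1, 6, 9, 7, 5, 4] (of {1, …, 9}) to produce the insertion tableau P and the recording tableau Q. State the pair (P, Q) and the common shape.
P = [1, 4, 7] / [2, 5, 9] / [3, 6] / [8];  Q = [1, 2, 6] / [3, 5, 7] / [4, 8] / [9];  common shape = (3, 3, 2, 1)

Row-insert the values π_1, π_2, … into P one at a time, bumping the leftmost entry strictly greater than the inserted value down to the next row. The recording tableau Q records, in position (i, j), the step at which that cell was added to P.
  Insert 3 (step 1): P = [3];  Q = [1]
  Insert 8 (step 2): P = [3, 8];  Q = [1, 2]
  Insert 2 (step 3): P = [2, 8] / [3];  Q = [1, 2] / [3]
  Insert 1 (step 4): P = [1, 8] / [2] / [3];  Q = [1, 2] / [3] / [4]
  Insert 6 (step 5): P = [1, 6] / [2, 8] / [3];  Q = [1, 2] / [3, 5] / [4]
  Insert 9 (step 6): P = [1, 6, 9] / [2, 8] / [3];  Q = [1, 2, 6] / [3, 5] / [4]
  Insert 7 (step 7): P = [1, 6, 7] / [2, 8, 9] / [3];  Q = [1, 2, 6] / [3, 5, 7] / [4]
  Insert 5 (step 8): P = [1, 5, 7] / [2, 6, 9] / [3, 8];  Q = [1, 2, 6] / [3, 5, 7] / [4, 8]
  Insert 4 (step 9): P = [1, 4, 7] / [2, 5, 9] / [3, 6] / [8];  Q = [1, 2, 6] / [3, 5, 7] / [4, 8] / [9]
Final shape: (3, 3, 2, 1).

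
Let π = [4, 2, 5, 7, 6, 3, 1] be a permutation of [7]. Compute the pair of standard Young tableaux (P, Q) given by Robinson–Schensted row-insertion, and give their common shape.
P = [1, 3, 6] / [2, 5] / [4] / [7];  Q = [1, 3, 4] / [2, 5] / [6] / [7];  common shape = (3, 2, 1, 1)

Row-insert the values π_1, π_2, … into P one at a time, bumping the leftmost entry strictly greater than the inserted value down to the next row. The recording tableau Q records, in position (i, j), the step at which that cell was added to P.
  Insert 4 (step 1): P = [4];  Q = [1]
  Insert 2 (step 2): P = [2] / [4];  Q = [1] / [2]
  Insert 5 (step 3): P = [2, 5] / [4];  Q = [1, 3] / [2]
  Insert 7 (step 4): P = [2, 5, 7] / [4];  Q = [1, 3, 4] / [2]
  Insert 6 (step 5): P = [2, 5, 6] / [4, 7];  Q = [1, 3, 4] / [2, 5]
  Insert 3 (step 6): P = [2, 3, 6] / [4, 5] / [7];  Q = [1, 3, 4] / [2, 5] / [6]
  Insert 1 (step 7): P = [1, 3, 6] / [2, 5] / [4] / [7];  Q = [1, 3, 4] / [2, 5] / [6] / [7]
Final shape: (3, 2, 1, 1).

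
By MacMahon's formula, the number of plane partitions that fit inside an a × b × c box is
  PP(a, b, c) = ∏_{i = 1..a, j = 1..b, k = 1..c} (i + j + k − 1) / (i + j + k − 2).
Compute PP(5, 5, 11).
PP(5, 5, 11) = 46960429261824

Evaluate the triple product over i = 1..5, j = 1..5, k = 1..11. The factors are (2/1) · (3/2) · (4/3) · (5/4) · (6/5) · (7/6) · (8/7) · (9/8) · … (275 factors total). The numerators and denominators telescope so the product is an integer; carrying out the multiplication exactly gives PP(5, 5, 11) = 46960429261824.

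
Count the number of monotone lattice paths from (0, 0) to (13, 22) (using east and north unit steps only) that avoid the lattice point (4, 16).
Number of paths = 1452088575

Total paths from (0, 0) to (13, 22): C(35, 13) = 1476337800. Paths through (4, 16): (paths (0, 0) → (4, 16)) × (paths (4, 16) → (13, 22)) = C(20, 4) · C(15, 9) = 4845 · 5005 = 24249225. Avoidance count = 1476337800 − 24249225 = 1452088575.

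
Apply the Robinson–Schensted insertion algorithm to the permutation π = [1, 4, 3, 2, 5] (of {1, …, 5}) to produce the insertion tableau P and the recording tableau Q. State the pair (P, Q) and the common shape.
P = [1, 2, 5] / [3] / [4];  Q = [1, 2, 5] / [3] / [4];  common shape = (3, 1, 1)

Row-insert the values π_1, π_2, … into P one at a time, bumping the leftmost entry strictly greater than the inserted value down to the next row. The recording tableau Q records, in position (i, j), the step at which that cell was added to P.
  Insert 1 (step 1): P = [1];  Q = [1]
  Insert 4 (step 2): P = [1, 4];  Q = [1, 2]
  Insert 3 (step 3): P = [1, 3] / [4];  Q = [1, 2] / [3]
  Insert 2 (step 4): P = [1, 2] / [3] / [4];  Q = [1, 2] / [3] / [4]
  Insert 5 (step 5): P = [1, 2, 5] / [3] / [4];  Q = [1, 2, 5] / [3] / [4]
Final shape: (3, 1, 1).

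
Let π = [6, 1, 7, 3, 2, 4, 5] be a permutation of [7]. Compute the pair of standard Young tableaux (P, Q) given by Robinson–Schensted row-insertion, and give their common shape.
P = [1, 2, 4, 5] / [3, 7] / [6];  Q = [1, 3, 6, 7] / [2, 4] / [5];  common shape = (4, 2, 1)

Row-insert the values π_1, π_2, … into P one at a time, bumping the leftmost entry strictly greater than the inserted value down to the next row. The recording tableau Q records, in position (i, j), the step at which that cell was added to P.
  Insert 6 (step 1): P = [6];  Q = [1]
  Insert 1 (step 2): P = [1] / [6];  Q = [1] / [2]
  Insert 7 (step 3): P = [1, 7] / [6];  Q = [1, 3] / [2]
  Insert 3 (step 4): P = [1, 3] / [6, 7];  Q = [1, 3] / [2, 4]
  Insert 2 (step 5): P = [1, 2] / [3, 7] / [6];  Q = [1, 3] / [2, 4] / [5]
  Insert 4 (step 6): P = [1, 2, 4] / [3, 7] / [6];  Q = [1, 3, 6] / [2, 4] / [5]
  Insert 5 (step 7): P = [1, 2, 4, 5] / [3, 7] / [6];  Q = [1, 3, 6, 7] / [2, 4] / [5]
Final shape: (4, 2, 1).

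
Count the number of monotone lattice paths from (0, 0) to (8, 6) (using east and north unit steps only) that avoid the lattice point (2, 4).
Number of paths = 2583

Total paths from (0, 0) to (8, 6): C(14, 8) = 3003. Paths through (2, 4): (paths (0, 0) → (2, 4)) × (paths (2, 4) → (8, 6)) = C(6, 2) · C(8, 6) = 15 · 28 = 420. Avoidance count = 3003 − 420 = 2583.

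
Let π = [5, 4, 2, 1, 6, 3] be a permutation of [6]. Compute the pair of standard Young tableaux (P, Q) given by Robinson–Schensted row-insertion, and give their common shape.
P = [1, 3] / [2, 6] / [4] / [5];  Q = [1, 5] / [2, 6] / [3] / [4];  common shape = (2, 2, 1, 1)

Row-insert the values π_1, π_2, … into P one at a time, bumping the leftmost entry strictly greater than the inserted value down to the next row. The recording tableau Q records, in position (i, j), the step at which that cell was added to P.
  Insert 5 (step 1): P = [5];  Q = [1]
  Insert 4 (step 2): P = [4] / [5];  Q = [1] / [2]
  Insert 2 (step 3): P = [2] / [4] / [5];  Q = [1] / [2] / [3]
  Insert 1 (step 4): P = [1] / [2] / [4] / [5];  Q = [1] / [2] / [3] / [4]
  Insert 6 (step 5): P = [1, 6] / [2] / [4] / [5];  Q = [1, 5] / [2] / [3] / [4]
  Insert 3 (step 6): P = [1, 3] / [2, 6] / [4] / [5];  Q = [1, 5] / [2, 6] / [3] / [4]
Final shape: (2, 2, 1, 1).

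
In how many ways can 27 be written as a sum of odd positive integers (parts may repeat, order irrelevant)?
p_odd(27) = 192

Enumerate partitions using only odd parts via the recurrence o(n, m) = o(n, m−2) + o(n−m, m) over odd m, starting from the largest odd part ≤ n. This gives p_odd(27) = 192. (Euler's theorem: equals the count of distinct-part partitions.)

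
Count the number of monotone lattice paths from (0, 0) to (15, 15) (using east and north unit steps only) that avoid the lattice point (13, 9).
Number of paths = 141189760

Total paths from (0, 0) to (15, 15): C(30, 15) = 155117520. Paths through (13, 9): (paths (0, 0) → (13, 9)) × (paths (13, 9) → (15, 15)) = C(22, 13) · C(8, 2) = 497420 · 28 = 13927760. Avoidance count = 155117520 − 13927760 = 141189760.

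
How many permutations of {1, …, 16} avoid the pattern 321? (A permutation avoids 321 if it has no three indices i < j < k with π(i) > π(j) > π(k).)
C_16 = 35357670

These 321-avoiding permutations are counted by the Catalan number C_n = (1/(n + 1)) · C(2n, n). For n = 16: C_16 = (1/17) · C(32, 16) = 601080390/17 = 35357670.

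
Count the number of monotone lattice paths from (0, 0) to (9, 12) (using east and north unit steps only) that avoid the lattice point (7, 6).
Number of paths = 245882

Total paths from (0, 0) to (9, 12): C(21, 9) = 293930. Paths through (7, 6): (paths (0, 0) → (7, 6)) × (paths (7, 6) → (9, 12)) = C(13, 7) · C(8, 2) = 1716 · 28 = 48048. Avoidance count = 293930 − 48048 = 245882.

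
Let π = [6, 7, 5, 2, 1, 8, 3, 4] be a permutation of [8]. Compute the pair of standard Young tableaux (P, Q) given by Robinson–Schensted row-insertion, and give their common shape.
P = [1, 3, 4] / [2, 7, 8] / [5] / [6];  Q = [1, 2, 6] / [3, 7, 8] / [4] / [5];  common shape = (3, 3, 1, 1)

Row-insert the values π_1, π_2, … into P one at a time, bumping the leftmost entry strictly greater than the inserted value down to the next row. The recording tableau Q records, in position (i, j), the step at which that cell was added to P.
  Insert 6 (step 1): P = [6];  Q = [1]
  Insert 7 (step 2): P = [6, 7];  Q = [1, 2]
  Insert 5 (step 3): P = [5, 7] / [6];  Q = [1, 2] / [3]
  Insert 2 (step 4): P = [2, 7] / [5] / [6];  Q = [1, 2] / [3] / [4]
  Insert 1 (step 5): P = [1, 7] / [2] / [5] / [6];  Q = [1, 2] / [3] / [4] / [5]
  Insert 8 (step 6): P = [1, 7, 8] / [2] / [5] / [6];  Q = [1, 2, 6] / [3] / [4] / [5]
  Insert 3 (step 7): P = [1, 3, 8] / [2, 7] / [5] / [6];  Q = [1, 2, 6] / [3, 7] / [4] / [5]
  Insert 4 (step 8): P = [1, 3, 4] / [2, 7, 8] / [5] / [6];  Q = [1, 2, 6] / [3, 7, 8] / [4] / [5]
Final shape: (3, 3, 1, 1).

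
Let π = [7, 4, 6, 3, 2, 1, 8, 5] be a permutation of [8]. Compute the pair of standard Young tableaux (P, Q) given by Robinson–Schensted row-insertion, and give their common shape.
P = [1, 5, 8] / [2, 6] / [3] / [4] / [7];  Q = [1, 3, 7] / [2, 8] / [4] / [5] / [6];  common shape = (3, 2, 1, 1, 1)

Row-insert the values π_1, π_2, … into P one at a time, bumping the leftmost entry strictly greater than the inserted value down to the next row. The recording tableau Q records, in position (i, j), the step at which that cell was added to P.
  Insert 7 (step 1): P = [7];  Q = [1]
  Insert 4 (step 2): P = [4] / [7];  Q = [1] / [2]
  Insert 6 (step 3): P = [4, 6] / [7];  Q = [1, 3] / [2]
  Insert 3 (step 4): P = [3, 6] / [4] / [7];  Q = [1, 3] / [2] / [4]
  Insert 2 (step 5): P = [2, 6] / [3] / [4] / [7];  Q = [1, 3] / [2] / [4] / [5]
  Insert 1 (step 6): P = [1, 6] / [2] / [3] / [4] / [7];  Q = [1, 3] / [2] / [4] / [5] / [6]
  Insert 8 (step 7): P = [1, 6, 8] / [2] / [3] / [4] / [7];  Q = [1, 3, 7] / [2] / [4] / [5] / [6]
  Insert 5 (step 8): P = [1, 5, 8] / [2, 6] / [3] / [4] / [7];  Q = [1, 3, 7] / [2, 8] / [4] / [5] / [6]
Final shape: (3, 2, 1, 1, 1).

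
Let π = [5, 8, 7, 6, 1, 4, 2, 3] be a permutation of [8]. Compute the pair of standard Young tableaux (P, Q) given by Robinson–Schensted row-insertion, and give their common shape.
P = [1, 2, 3] / [4, 6] / [5] / [7] / [8];  Q = [1, 2, 8] / [3, 6] / [4] / [5] / [7];  common shape = (3, 2, 1, 1, 1)

Row-insert the values π_1, π_2, … into P one at a time, bumping the leftmost entry strictly greater than the inserted value down to the next row. The recording tableau Q records, in position (i, j), the step at which that cell was added to P.
  Insert 5 (step 1): P = [5];  Q = [1]
  Insert 8 (step 2): P = [5, 8];  Q = [1, 2]
  Insert 7 (step 3): P = [5, 7] / [8];  Q = [1, 2] / [3]
  Insert 6 (step 4): P = [5, 6] / [7] / [8];  Q = [1, 2] / [3] / [4]
  Insert 1 (step 5): P = [1, 6] / [5] / [7] / [8];  Q = [1, 2] / [3] / [4] / [5]
  Insert 4 (step 6): P = [1, 4] / [5, 6] / [7] / [8];  Q = [1, 2] / [3, 6] / [4] / [5]
  Insert 2 (step 7): P = [1, 2] / [4, 6] / [5] / [7] / [8];  Q = [1, 2] / [3, 6] / [4] / [5] / [7]
  Insert 3 (step 8): P = [1, 2, 3] / [4, 6] / [5] / [7] / [8];  Q = [1, 2, 8] / [3, 6] / [4] / [5] / [7]
Final shape: (3, 2, 1, 1, 1).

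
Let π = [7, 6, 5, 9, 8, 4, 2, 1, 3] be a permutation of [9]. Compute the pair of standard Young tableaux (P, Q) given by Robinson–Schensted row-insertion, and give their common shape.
P = [1, 3] / [2, 8] / [4, 9] / [5] / [6] / [7];  Q = [1, 4] / [2, 5] / [3, 9] / [6] / [7] / [8];  common shape = (2, 2, 2, 1, 1, 1)

Row-insert the values π_1, π_2, … into P one at a time, bumping the leftmost entry strictly greater than the inserted value down to the next row. The recording tableau Q records, in position (i, j), the step at which that cell was added to P.
  Insert 7 (step 1): P = [7];  Q = [1]
  Insert 6 (step 2): P = [6] / [7];  Q = [1] / [2]
  Insert 5 (step 3): P = [5] / [6] / [7];  Q = [1] / [2] / [3]
  Insert 9 (step 4): P = [5, 9] / [6] / [7];  Q = [1, 4] / [2] / [3]
  Insert 8 (step 5): P = [5, 8] / [6, 9] / [7];  Q = [1, 4] / [2, 5] / [3]
  Insert 4 (step 6): P = [4, 8] / [5, 9] / [6] / [7];  Q = [1, 4] / [2, 5] / [3] / [6]
  Insert 2 (step 7): P = [2, 8] / [4, 9] / [5] / [6] / [7];  Q = [1, 4] / [2, 5] / [3] / [6] / [7]
  Insert 1 (step 8): P = [1, 8] / [2, 9] / [4] / [5] / [6] / [7];  Q = [1, 4] / [2, 5] / [3] / [6] / [7] / [8]
  Insert 3 (step 9): P = [1, 3] / [2, 8] / [4, 9] / [5] / [6] / [7];  Q = [1, 4] / [2, 5] / [3, 9] / [6] / [7] / [8]
Final shape: (2, 2, 2, 1, 1, 1).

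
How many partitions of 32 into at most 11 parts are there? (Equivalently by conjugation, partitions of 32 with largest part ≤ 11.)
p(32, parts ≤ 11) = 5708

Use the recurrence p(n, m) = p(n, m−1) + p(n−m, m): either the largest part is < m (count p(n, m−1)) or the largest part is exactly m (remove one copy of m, count p(n−m, m)). With p(0, ·) = 1 this gives p(32, parts ≤ 11) = 5708. (By conjugating Young diagrams, this also counts partitions of 32 into at most 11 parts.)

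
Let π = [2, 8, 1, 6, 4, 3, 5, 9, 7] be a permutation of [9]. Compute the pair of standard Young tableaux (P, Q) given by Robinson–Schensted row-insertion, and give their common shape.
P = [1, 3, 5, 7] / [2, 4, 9] / [6] / [8];  Q = [1, 2, 7, 8] / [3, 4, 9] / [5] / [6];  common shape = (4, 3, 1, 1)

Row-insert the values π_1, π_2, … into P one at a time, bumping the leftmost entry strictly greater than the inserted value down to the next row. The recording tableau Q records, in position (i, j), the step at which that cell was added to P.
  Insert 2 (step 1): P = [2];  Q = [1]
  Insert 8 (step 2): P = [2, 8];  Q = [1, 2]
  Insert 1 (step 3): P = [1, 8] / [2];  Q = [1, 2] / [3]
  Insert 6 (step 4): P = [1, 6] / [2, 8];  Q = [1, 2] / [3, 4]
  Insert 4 (step 5): P = [1, 4] / [2, 6] / [8];  Q = [1, 2] / [3, 4] / [5]
  Insert 3 (step 6): P = [1, 3] / [2, 4] / [6] / [8];  Q = [1, 2] / [3, 4] / [5] / [6]
  Insert 5 (step 7): P = [1, 3, 5] / [2, 4] / [6] / [8];  Q = [1, 2, 7] / [3, 4] / [5] / [6]
  Insert 9 (step 8): P = [1, 3, 5, 9] / [2, 4] / [6] / [8];  Q = [1, 2, 7, 8] / [3, 4] / [5] / [6]
  Insert 7 (step 9): P = [1, 3, 5, 7] / [2, 4, 9] / [6] / [8];  Q = [1, 2, 7, 8] / [3, 4, 9] / [5] / [6]
Final shape: (4, 3, 1, 1).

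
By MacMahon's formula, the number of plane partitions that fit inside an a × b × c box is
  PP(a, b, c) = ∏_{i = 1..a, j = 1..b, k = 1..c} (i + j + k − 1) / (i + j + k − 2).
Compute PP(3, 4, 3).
PP(3, 4, 3) = 4116

Evaluate the triple product over i = 1..3, j = 1..4, k = 1..3. The factors are (2/1) · (3/2) · (4/3) · (3/2) · (4/3) · (5/4) · (4/3) · (5/4) · … (36 factors total). The numerators and denominators telescope so the product is an integer; carrying out the multiplication exactly gives PP(3, 4, 3) = 4116.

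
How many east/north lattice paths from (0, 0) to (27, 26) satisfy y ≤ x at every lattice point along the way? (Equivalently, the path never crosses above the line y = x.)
Number of paths = 69533550916004

By the reflection principle (André's argument), the number of monotone paths to (27, 26) with n ≤ m that never go above y = x is C(53, 27) − C(53, 28) = 973469712824056 − 903936161908052 = 69533550916004.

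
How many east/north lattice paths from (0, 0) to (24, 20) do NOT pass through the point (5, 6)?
Number of paths = 1382749499670

Total paths from (0, 0) to (24, 20): C(44, 24) = 1761039350070. Paths through (5, 6): (paths (0, 0) → (5, 6)) × (paths (5, 6) → (24, 20)) = C(11, 5) · C(33, 19) = 462 · 818809200 = 378289850400. Avoidance count = 1761039350070 − 378289850400 = 1382749499670.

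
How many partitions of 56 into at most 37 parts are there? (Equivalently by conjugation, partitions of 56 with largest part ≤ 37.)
p(56, parts ≤ 37) = 525226

Use the recurrence p(n, m) = p(n, m−1) + p(n−m, m): either the largest part is < m (count p(n, m−1)) or the largest part is exactly m (remove one copy of m, count p(n−m, m)). With p(0, ·) = 1 this gives p(56, parts ≤ 37) = 525226. (By conjugating Young diagrams, this also counts partitions of 56 into at most 37 parts.)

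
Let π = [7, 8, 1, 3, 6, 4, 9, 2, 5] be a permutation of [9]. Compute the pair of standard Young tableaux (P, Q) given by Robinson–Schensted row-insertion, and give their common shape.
P = [1, 2, 4, 5] / [3, 8, 9] / [6] / [7];  Q = [1, 2, 5, 7] / [3, 4, 9] / [6] / [8];  common shape = (4, 3, 1, 1)

Row-insert the values π_1, π_2, … into P one at a time, bumping the leftmost entry strictly greater than the inserted value down to the next row. The recording tableau Q records, in position (i, j), the step at which that cell was added to P.
  Insert 7 (step 1): P = [7];  Q = [1]
  Insert 8 (step 2): P = [7, 8];  Q = [1, 2]
  Insert 1 (step 3): P = [1, 8] / [7];  Q = [1, 2] / [3]
  Insert 3 (step 4): P = [1, 3] / [7, 8];  Q = [1, 2] / [3, 4]
  Insert 6 (step 5): P = [1, 3, 6] / [7, 8];  Q = [1, 2, 5] / [3, 4]
  Insert 4 (step 6): P = [1, 3, 4] / [6, 8] / [7];  Q = [1, 2, 5] / [3, 4] / [6]
  Insert 9 (step 7): P = [1, 3, 4, 9] / [6, 8] / [7];  Q = [1, 2, 5, 7] / [3, 4] / [6]
  Insert 2 (step 8): P = [1, 2, 4, 9] / [3, 8] / [6] / [7];  Q = [1, 2, 5, 7] / [3, 4] / [6] / [8]
  Insert 5 (step 9): P = [1, 2, 4, 5] / [3, 8, 9] / [6] / [7];  Q = [1, 2, 5, 7] / [3, 4, 9] / [6] / [8]
Final shape: (4, 3, 1, 1).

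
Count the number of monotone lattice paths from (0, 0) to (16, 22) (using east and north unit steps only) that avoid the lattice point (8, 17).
Number of paths = 20847987405

Total paths from (0, 0) to (16, 22): C(38, 16) = 22239974430. Paths through (8, 17): (paths (0, 0) → (8, 17)) × (paths (8, 17) → (16, 22)) = C(25, 8) · C(13, 8) = 1081575 · 1287 = 1391987025. Avoidance count = 22239974430 − 1391987025 = 20847987405.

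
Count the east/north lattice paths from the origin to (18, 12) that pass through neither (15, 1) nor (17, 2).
Number of paths = 86486048

Inclusion–exclusion. Total paths: C(30, 18) = 86493225. Through P₁: C(16, 15)·C(14, 3) = 5824. Through P₂: C(19, 17)·C(11, 1) = 1881. Since P₁ is strictly southwest of P₂, a monotone path through both must visit P₁ then P₂; paths through both = C(16, 15)·C(3, 2)·C(11, 1) = 528. Avoid both = 86493225 − 5824 − 1881 + 528 = 86486048.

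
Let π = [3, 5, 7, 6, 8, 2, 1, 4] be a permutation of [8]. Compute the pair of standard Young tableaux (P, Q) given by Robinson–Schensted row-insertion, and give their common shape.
P = [1, 4, 6, 8] / [2, 5] / [3] / [7];  Q = [1, 2, 3, 5] / [4, 8] / [6] / [7];  common shape = (4, 2, 1, 1)

Row-insert the values π_1, π_2, … into P one at a time, bumping the leftmost entry strictly greater than the inserted value down to the next row. The recording tableau Q records, in position (i, j), the step at which that cell was added to P.
  Insert 3 (step 1): P = [3];  Q = [1]
  Insert 5 (step 2): P = [3, 5];  Q = [1, 2]
  Insert 7 (step 3): P = [3, 5, 7];  Q = [1, 2, 3]
  Insert 6 (step 4): P = [3, 5, 6] / [7];  Q = [1, 2, 3] / [4]
  Insert 8 (step 5): P = [3, 5, 6, 8] / [7];  Q = [1, 2, 3, 5] / [4]
  Insert 2 (step 6): P = [2, 5, 6, 8] / [3] / [7];  Q = [1, 2, 3, 5] / [4] / [6]
  Insert 1 (step 7): P = [1, 5, 6, 8] / [2] / [3] / [7];  Q = [1, 2, 3, 5] / [4] / [6] / [7]
  Insert 4 (step 8): P = [1, 4, 6, 8] / [2, 5] / [3] / [7];  Q = [1, 2, 3, 5] / [4, 8] / [6] / [7]
Final shape: (4, 2, 1, 1).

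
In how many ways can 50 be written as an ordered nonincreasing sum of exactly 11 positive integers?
p(50, 11 parts) = 17475

Partitions of n into exactly k parts are in bijection with partitions of n − k into at most k parts (subtract 1 from each part). So p(50, exactly 11) = p(39, parts ≤ 11). Computing via the recurrence p(m, j) = p(m, j−1) + p(m−j, j) gives 17475.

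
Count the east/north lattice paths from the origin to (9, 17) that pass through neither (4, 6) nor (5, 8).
Number of paths = 1737515

Inclusion–exclusion. Total paths: C(26, 9) = 3124550. Through P₁: C(10, 4)·C(16, 5) = 917280. Through P₂: C(13, 5)·C(13, 4) = 920205. Since P₁ is strictly southwest of P₂, a monotone path through both must visit P₁ then P₂; paths through both = C(10, 4)·C(3, 1)·C(13, 4) = 450450. Avoid both = 3124550 − 917280 − 920205 + 450450 = 1737515.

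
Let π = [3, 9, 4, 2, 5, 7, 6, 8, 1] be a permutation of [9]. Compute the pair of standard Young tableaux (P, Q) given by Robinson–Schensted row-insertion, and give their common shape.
P = [1, 4, 5, 6, 8] / [2, 7] / [3] / [9];  Q = [1, 2, 5, 6, 8] / [3, 7] / [4] / [9];  common shape = (5, 2, 1, 1)

Row-insert the values π_1, π_2, … into P one at a time, bumping the leftmost entry strictly greater than the inserted value down to the next row. The recording tableau Q records, in position (i, j), the step at which that cell was added to P.
  Insert 3 (step 1): P = [3];  Q = [1]
  Insert 9 (step 2): P = [3, 9];  Q = [1, 2]
  Insert 4 (step 3): P = [3, 4] / [9];  Q = [1, 2] / [3]
  Insert 2 (step 4): P = [2, 4] / [3] / [9];  Q = [1, 2] / [3] / [4]
  Insert 5 (step 5): P = [2, 4, 5] / [3] / [9];  Q = [1, 2, 5] / [3] / [4]
  Insert 7 (step 6): P = [2, 4, 5, 7] / [3] / [9];  Q = [1, 2, 5, 6] / [3] / [4]
  Insert 6 (step 7): P = [2, 4, 5, 6] / [3, 7] / [9];  Q = [1, 2, 5, 6] / [3, 7] / [4]
  Insert 8 (step 8): P = [2, 4, 5, 6, 8] / [3, 7] / [9];  Q = [1, 2, 5, 6, 8] / [3, 7] / [4]
  Insert 1 (step 9): P = [1, 4, 5, 6, 8] / [2, 7] / [3] / [9];  Q = [1, 2, 5, 6, 8] / [3, 7] / [4] / [9]
Final shape: (5, 2, 1, 1).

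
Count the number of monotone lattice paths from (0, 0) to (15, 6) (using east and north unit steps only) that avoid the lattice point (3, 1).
Number of paths = 29512

Total paths from (0, 0) to (15, 6): C(21, 15) = 54264. Paths through (3, 1): (paths (0, 0) → (3, 1)) × (paths (3, 1) → (15, 6)) = C(4, 3) · C(17, 12) = 4 · 6188 = 24752. Avoidance count = 54264 − 24752 = 29512.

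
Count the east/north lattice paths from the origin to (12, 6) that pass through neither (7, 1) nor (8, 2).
Number of paths = 14518

Inclusion–exclusion. Total paths: C(18, 12) = 18564. Through P₁: C(8, 7)·C(10, 5) = 2016. Through P₂: C(10, 8)·C(8, 4) = 3150. Since P₁ is strictly southwest of P₂, a monotone path through both must visit P₁ then P₂; paths through both = C(8, 7)·C(2, 1)·C(8, 4) = 1120. Avoid both = 18564 − 2016 − 3150 + 1120 = 14518.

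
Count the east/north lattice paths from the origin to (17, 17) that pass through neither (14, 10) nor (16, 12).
Number of paths = 1986330186

Inclusion–exclusion. Total paths: C(34, 17) = 2333606220. Through P₁: C(24, 14)·C(10, 3) = 235350720. Through P₂: C(28, 16)·C(6, 1) = 182530530. Since P₁ is strictly southwest of P₂, a monotone path through both must visit P₁ then P₂; paths through both = C(24, 14)·C(4, 2)·C(6, 1) = 70605216. Avoid both = 2333606220 − 235350720 − 182530530 + 70605216 = 1986330186.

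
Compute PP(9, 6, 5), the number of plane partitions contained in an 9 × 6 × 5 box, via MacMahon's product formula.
PP(9, 6, 5) = 72261531710368

Evaluate the triple product over i = 1..9, j = 1..6, k = 1..5. The factors are (2/1) · (3/2) · (4/3) · (5/4) · (6/5) · (3/2) · (4/3) · (5/4) · … (270 factors total). The numerators and denominators telescope so the product is an integer; carrying out the multiplication exactly gives PP(9, 6, 5) = 72261531710368.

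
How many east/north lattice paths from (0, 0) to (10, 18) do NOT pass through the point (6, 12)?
Number of paths = 9224670

Total paths from (0, 0) to (10, 18): C(28, 10) = 13123110. Paths through (6, 12): (paths (0, 0) → (6, 12)) × (paths (6, 12) → (10, 18)) = C(18, 6) · C(10, 4) = 18564 · 210 = 3898440. Avoidance count = 13123110 − 3898440 = 9224670.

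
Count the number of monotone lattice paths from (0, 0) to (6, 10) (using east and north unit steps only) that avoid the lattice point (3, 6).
Number of paths = 5068

Total paths from (0, 0) to (6, 10): C(16, 6) = 8008. Paths through (3, 6): (paths (0, 0) → (3, 6)) × (paths (3, 6) → (6, 10)) = C(9, 3) · C(7, 3) = 84 · 35 = 2940. Avoidance count = 8008 − 2940 = 5068.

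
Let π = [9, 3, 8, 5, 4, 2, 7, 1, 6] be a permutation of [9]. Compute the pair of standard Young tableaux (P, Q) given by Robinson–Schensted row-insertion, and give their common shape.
P = [1, 4, 6] / [2, 7] / [3] / [5] / [8] / [9];  Q = [1, 3, 7] / [2, 9] / [4] / [5] / [6] / [8];  common shape = (3, 2, 1, 1, 1, 1)

Row-insert the values π_1, π_2, … into P one at a time, bumping the leftmost entry strictly greater than the inserted value down to the next row. The recording tableau Q records, in position (i, j), the step at which that cell was added to P.
  Insert 9 (step 1): P = [9];  Q = [1]
  Insert 3 (step 2): P = [3] / [9];  Q = [1] / [2]
  Insert 8 (step 3): P = [3, 8] / [9];  Q = [1, 3] / [2]
  Insert 5 (step 4): P = [3, 5] / [8] / [9];  Q = [1, 3] / [2] / [4]
  Insert 4 (step 5): P = [3, 4] / [5] / [8] / [9];  Q = [1, 3] / [2] / [4] / [5]
  Insert 2 (step 6): P = [2, 4] / [3] / [5] / [8] / [9];  Q = [1, 3] / [2] / [4] / [5] / [6]
  Insert 7 (step 7): P = [2, 4, 7] / [3] / [5] / [8] / [9];  Q = [1, 3, 7] / [2] / [4] / [5] / [6]
  Insert 1 (step 8): P = [1, 4, 7] / [2] / [3] / [5] / [8] / [9];  Q = [1, 3, 7] / [2] / [4] / [5] / [6] / [8]
  Insert 6 (step 9): P = [1, 4, 6] / [2, 7] / [3] / [5] / [8] / [9];  Q = [1, 3, 7] / [2, 9] / [4] / [5] / [6] / [8]
Final shape: (3, 2, 1, 1, 1, 1).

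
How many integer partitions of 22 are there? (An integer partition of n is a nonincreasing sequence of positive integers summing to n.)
p(22) = 1002

Compute p(n) via the recurrence p(n, m) = p(n, m−1) + p(n−m, m), where p(n, m) counts partitions of n with all parts ≤ m and p(n) = p(n, n). The base cases are p(0, m) = 1 and p(n, 0) = 0 for n > 0. Filling the table yields p(22) = 1002. (Euler's pentagonal recurrence is an alternative.)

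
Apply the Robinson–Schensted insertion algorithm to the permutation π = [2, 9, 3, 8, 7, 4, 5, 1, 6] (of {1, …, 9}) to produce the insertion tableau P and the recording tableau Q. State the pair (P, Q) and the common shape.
P = [1, 3, 4, 5, 6] / [2] / [7] / [8] / [9];  Q = [1, 2, 4, 7, 9] / [3] / [5] / [6] / [8];  common shape = (5, 1, 1, 1, 1)

Row-insert the values π_1, π_2, … into P one at a time, bumping the leftmost entry strictly greater than the inserted value down to the next row. The recording tableau Q records, in position (i, j), the step at which that cell was added to P.
  Insert 2 (step 1): P = [2];  Q = [1]
  Insert 9 (step 2): P = [2, 9];  Q = [1, 2]
  Insert 3 (step 3): P = [2, 3] / [9];  Q = [1, 2] / [3]
  Insert 8 (step 4): P = [2, 3, 8] / [9];  Q = [1, 2, 4] / [3]
  Insert 7 (step 5): P = [2, 3, 7] / [8] / [9];  Q = [1, 2, 4] / [3] / [5]
  Insert 4 (step 6): P = [2, 3, 4] / [7] / [8] / [9];  Q = [1, 2, 4] / [3] / [5] / [6]
  Insert 5 (step 7): P = [2, 3, 4, 5] / [7] / [8] / [9];  Q = [1, 2, 4, 7] / [3] / [5] / [6]
  Insert 1 (step 8): P = [1, 3, 4, 5] / [2] / [7] / [8] / [9];  Q = [1, 2, 4, 7] / [3] / [5] / [6] / [8]
  Insert 6 (step 9): P = [1, 3, 4, 5, 6] / [2] / [7] / [8] / [9];  Q = [1, 2, 4, 7, 9] / [3] / [5] / [6] / [8]
Final shape: (5, 1, 1, 1, 1).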